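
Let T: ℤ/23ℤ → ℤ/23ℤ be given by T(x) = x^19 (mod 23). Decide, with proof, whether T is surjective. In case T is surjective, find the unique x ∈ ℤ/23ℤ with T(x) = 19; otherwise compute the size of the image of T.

15

Since 23 is prime, the nonzero elements of ℤ/23ℤ form a cyclic group of order 22.
As gcd(19, 22) = 1, raising to the 19th power is a bijection on this group: if u^19 ≡ v^19 then (uv^{−1})^19 = 1, and the only element of order dividing gcd(19, 22) = 1 is 1, so u = v.
With T(0) = 0 this makes T injective on all of ℤ/23ℤ, hence bijective (finite equal-size domain and codomain). In particular T is surjective.
Since T is surjective, we find the preimage of 19. The inverse of x ↦ x^19 on (ℤ/23ℤ)^× is x ↦ x^7, because 19·7 = 133 = 6·22 + 1 ≡ 1 (mod 22) and x^{22} = 1 for x ≠ 0 (Fermat). So T⁻¹(19) = 19^7 mod 23.
Repeated squaring mod 23: 19^1 ≡ 19, 19^2 ≡ 19² = 361 ≡ 16, 19^4 ≡ 16² = 256 ≡ 3. Since 7 = 4 + 2 + 1, 19^7 ≡ 3·16·19: 3·16 = 48 ≡ 2, then 2·19 = 38 ≡ 15. So 19^7 ≡ 15 (mod 23).
Hence T⁻¹(19) = 15.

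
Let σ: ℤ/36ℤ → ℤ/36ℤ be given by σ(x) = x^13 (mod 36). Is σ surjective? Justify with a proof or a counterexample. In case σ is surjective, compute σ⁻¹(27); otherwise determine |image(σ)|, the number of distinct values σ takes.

σ(0) = 0^13 = 0.
σ(6): Repeated squaring mod 36: 6^1 ≡ 6, 6^2 ≡ 6² = 36 ≡ 0, 6^4 ≡ 0² = 0, 6^8 ≡ 0² = 0. Since 13 = 8 + 4 + 1, 6^13 ≡ 0·0·6: 0·0 = 0, then 0·6 = 0. So 6^13 ≡ 0 (mod 36).
So σ(0) = σ(6) = 0 while 0 ≠ 6, hence σ is not injective.
A non-injective map from the 36-element set ℤ/36ℤ to itself takes at most 35 distinct values, so it cannot be surjective. Hence σ is not surjective.
Since σ is not surjective, we determine |image(σ)|. Computing x^13 mod 36 for each x (by repeated squaring, reducing mod 36 at every step), the values σ(0), σ(1), …, σ(35) are: 0, 1, 20, 27, 4, 5, 0, 7, 8, 9, 28, 11, 0, 13, 32, 27, 16, 17, 0, 19, 20, 9, 4, 23, 0, 25, 8, 27, 28, 29, 0, 31, 32, 9, 16, 35.
The distinct values are {0, 1, 4, 5, 7, 8, 9, 11, 13, 16, 17, 19, 20, 23, 25, 27, 28, 29, 31, 32, 35}; there are 21 of them.

21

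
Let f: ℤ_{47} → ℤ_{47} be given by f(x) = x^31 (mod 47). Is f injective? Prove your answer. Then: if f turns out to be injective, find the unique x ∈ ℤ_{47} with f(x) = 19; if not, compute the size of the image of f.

44

Since 47 is prime, the nonzero elements of ℤ_{47} form a cyclic group of order 46.
As gcd(31, 46) = 1, raising to the 31st power is a bijection on this group: if x_1^31 ≡ x_2^31 then (x_1x_2^{−1})^31 = 1, and the only element of order dividing gcd(31, 46) = 1 is 1, so x_1 = x_2.
With f(0) = 0 this makes f injective on all of ℤ_{47}, hence bijective (finite equal-size domain and codomain). In particular f is injective.
Since f is injective, we find the preimage of 19. The inverse of x ↦ x^31 on (ℤ_{47})^× is x ↦ x^3, because 31·3 = 93 = 2·46 + 1 ≡ 1 (mod 46) and x^{46} = 1 for x ≠ 0 (Fermat). So f⁻¹(19) = 19^3 mod 47.
Repeated squaring mod 47: 19^1 ≡ 19, 19^2 ≡ 19² = 361 ≡ 32. Since 3 = 2 + 1, 19^3 ≡ 32·19: 32·19 = 608 ≡ 44. So 19^3 ≡ 44 (mod 47).
Hence f⁻¹(19) = 44.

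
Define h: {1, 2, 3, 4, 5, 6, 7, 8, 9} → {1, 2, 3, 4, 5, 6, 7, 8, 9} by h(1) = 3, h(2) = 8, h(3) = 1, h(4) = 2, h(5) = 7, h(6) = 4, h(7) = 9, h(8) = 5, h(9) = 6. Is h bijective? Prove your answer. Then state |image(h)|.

9

The values 3, 8, 1, 2, 7, 4, 9, 5, 6 are a permutation of {1, 2, 3, 4, 5, 6, 7, 8, 9}: each element appears exactly once.
So h is injective and surjective, hence bijective.
The image of h is {1, 2, 3, 4, 5, 6, 7, 8, 9}, which has 9 elements.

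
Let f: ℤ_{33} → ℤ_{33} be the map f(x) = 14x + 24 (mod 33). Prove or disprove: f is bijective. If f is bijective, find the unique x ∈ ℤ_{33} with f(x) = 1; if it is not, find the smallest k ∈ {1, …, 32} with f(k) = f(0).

29

Recall: f is injective if f(u) = f(v) implies u = v.
If f(u) = f(v), then 14u ≡ 14v (mod 33). Because gcd(14, 33) = 1, we may cancel 14 to get u ≡ v (mod 33).
We now compute 14⁻¹ mod 33 explicitly. Euclid's algorithm: 33 = 2·14 + 5, 14 = 2·5 + 4, 5 = 1·4 + 1; back-substituting gives 1 = 26·14 − 11·33, so 14⁻¹ ≡ 26 (mod 33).
Then y ↦ 26(y − 24) is a two-sided inverse to f, so every y ∈ ℤ_{33} has a preimage.
Therefore f is bijective.
Since f is bijective, we find f⁻¹(1): we need 14x ≡ 1 − 24 ≡ 10 (mod 33). Using 14⁻¹ = 26: x ≡ 26·10 = 260 = 7·33 + 29, so x = 29.
Check: f(29) = 14·29 + 24 = 430 = 13·33 + 1 ≡ 1 (mod 33).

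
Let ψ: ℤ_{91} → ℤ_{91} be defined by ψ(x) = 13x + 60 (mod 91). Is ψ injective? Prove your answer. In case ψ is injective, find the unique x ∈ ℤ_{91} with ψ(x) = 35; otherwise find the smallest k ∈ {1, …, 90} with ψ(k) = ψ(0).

7

We have gcd(13, 91) = 13 > 1. Taking a = 0 and b = 7: ψ(0) = 60 and ψ(7) = 13·7 + 60 = 151 ≡ 60 (mod 91).
So ψ(0) = ψ(7) while 0 ≠ 7, hence ψ is not injective.
Since ψ is not injective, we find the least positive k with ψ(k) = ψ(0): this means 13k ≡ 0 (mod 91), i.e. 91 ∣ 13k. Since gcd(13, 91) = 13, dividing through by 13 this holds exactly when 7 ∣ k.
The smallest positive such k is 7.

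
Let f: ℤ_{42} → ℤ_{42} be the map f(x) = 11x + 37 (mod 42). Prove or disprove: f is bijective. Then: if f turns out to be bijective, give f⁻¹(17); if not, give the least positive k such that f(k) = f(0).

Suppose f(x_1) = f(x_2) in ℤ_{42}. Then 11x_1 + 37 ≡ 11x_2 + 37 (mod 42), so 11(x_1 − x_2) ≡ 0 (mod 42).
Since gcd(11, 42) = 1, 11 is invertible modulo 42, so x_1 − x_2 ≡ 0 (mod 42), i.e. x_1 = x_2.
We now compute 11⁻¹ mod 42 explicitly. Euclid's algorithm: 42 = 3·11 + 9, 11 = 1·9 + 2, 9 = 4·2 + 1; back-substituting gives 1 = 23·11 − 6·42, so 11⁻¹ ≡ 23 (mod 42).
For any y ∈ ℤ_{42}, x = 23(y − 37) mod 42 satisfies f(x) = 11·23(y − 37) + 37 ≡ y (since 11·23 ≡ 1 mod 42). So every y has a preimage.
Therefore f is bijective.
Since f is bijective, we compute f⁻¹(17): solve 11x + 37 ≡ 17 (mod 42), i.e. 11x ≡ 22 (mod 42).
Multiplying by 11⁻¹ = 23 gives x ≡ 23·22 = 506 = 12·42 + 2 ≡ 2 (mod 42).
Check: f(2) = 11·2 + 37 = 59 = 1·42 + 17 ≡ 17 (mod 42).

2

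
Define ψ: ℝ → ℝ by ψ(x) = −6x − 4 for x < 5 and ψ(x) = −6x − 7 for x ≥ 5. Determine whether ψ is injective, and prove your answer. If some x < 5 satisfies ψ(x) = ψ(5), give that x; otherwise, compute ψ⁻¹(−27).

Both pieces are strictly decreasing (slopes −6 and −6), so each is injective on its own interval.
The left piece maps (−∞, 5) onto (−34, ∞); the right piece maps [5, ∞) onto (−∞, −37].
These images are disjoint, so no value is attained by both pieces. So ψ is injective.
Because the two images are disjoint, no x < 5 has ψ(x) = ψ(5), so we compute ψ⁻¹(−27): −27 lies in (−34, ∞), so solve −6x − 4 = −27: x = (−27 + 4)/(−6) = 23/6.

23/6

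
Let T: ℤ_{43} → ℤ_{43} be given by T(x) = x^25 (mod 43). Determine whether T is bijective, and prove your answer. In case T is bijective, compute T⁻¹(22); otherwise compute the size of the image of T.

Since 43 is prime, the nonzero elements of ℤ_{43} form a cyclic group of order 42.
As gcd(25, 42) = 1, raising to the 25th power is a bijection on this group: if a^25 ≡ b^25 then (ab^{−1})^25 = 1, and the only element of order dividing gcd(25, 42) = 1 is 1, so a = b.
With T(0) = 0 this makes T injective on all of ℤ_{43}, hence bijective (finite equal-size domain and codomain). In particular T is bijective.
Since T is bijective, we find the preimage of 22. The inverse of x ↦ x^25 on (ℤ_{43})^× is x ↦ x^37, because 25·37 = 925 = 22·42 + 1 ≡ 1 (mod 42) and x^{42} = 1 for x ≠ 0 (Fermat). So T⁻¹(22) = 22^37 mod 43.
Repeated squaring mod 43: 22^1 ≡ 22, 22^2 ≡ 22² = 484 ≡ 11, 22^4 ≡ 11² = 121 ≡ 35, 22^8 ≡ 35² = 1225 ≡ 21, 22^16 ≡ 21² = 441 ≡ 11, 22^32 ≡ 11² = 121 ≡ 35. Since 37 = 32 + 4 + 1, 22^37 ≡ 35·35·22: 35·35 = 1225 ≡ 21, then 21·22 = 462 ≡ 32. So 22^37 ≡ 32 (mod 43).
Hence T⁻¹(22) = 32.

32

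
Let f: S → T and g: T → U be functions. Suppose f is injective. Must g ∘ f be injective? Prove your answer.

No. Take S = T = U = {0, 1}, f = identity (injective), and g(x) = 0 for every x.
Then (g ∘ f)(0) = 0 = (g ∘ f)(1) with 0 ≠ 1, so g ∘ f is not injective.

not injective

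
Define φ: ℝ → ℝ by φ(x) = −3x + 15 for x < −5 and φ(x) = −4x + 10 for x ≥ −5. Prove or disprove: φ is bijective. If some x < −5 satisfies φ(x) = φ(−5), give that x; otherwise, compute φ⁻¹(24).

Both pieces are strictly decreasing (slopes −3 and −4), so each is injective on its own interval.
The left piece maps (−∞, −5) onto (30, ∞); the right piece maps [−5, ∞) onto (−∞, 30].
Since 30 = 30, the images partition ℝ: φ is injective and surjective, hence bijective.
Because the two images are disjoint, no x < −5 has φ(x) = φ(−5), so we compute φ⁻¹(24): 24 lies in (−∞, 30], so solve −4x + 10 = 24: x = (24 − 10)/(−4) = −7/2.

-7/2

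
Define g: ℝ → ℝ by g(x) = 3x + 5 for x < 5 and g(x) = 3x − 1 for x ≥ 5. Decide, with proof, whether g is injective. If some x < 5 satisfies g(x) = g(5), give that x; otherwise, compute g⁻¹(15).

Both pieces are strictly increasing (slopes 3 and 3), so each is injective on its own interval.
The left piece maps (−∞, 5) onto (−∞, 20); the right piece maps [5, ∞) onto [14, ∞).
These images overlap. In particular g(5) = 14 (right piece), and solving 3x + 5 = 14 on the left piece gives x = 3 < 5.
So g(3) = g(5) with 3 ≠ 5, and g is not injective. This x = 3 is the requested value below 5.

3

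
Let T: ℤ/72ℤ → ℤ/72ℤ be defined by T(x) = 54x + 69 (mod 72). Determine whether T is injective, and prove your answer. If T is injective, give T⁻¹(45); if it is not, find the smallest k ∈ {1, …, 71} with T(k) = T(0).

4

Recall: T is injective if T(x_1) = T(x_2) implies x_1 = x_2.
We have gcd(54, 72) = 18 > 1. Taking x_1 = 0 and x_2 = 4: T(0) = 69 and T(4) = 54·4 + 69 = 285 ≡ 69 (mod 72).
So T(0) = T(4) while 0 ≠ 4, thus T is not injective.
Since T is not injective, we find the least positive k with T(k) = T(0): this means 54k ≡ 0 (mod 72), i.e. 72 ∣ 54k. Since gcd(54, 72) = 18, dividing through by 18 this holds exactly when 4 ∣ 3k, and as gcd(3, 4) = 1, exactly when 4 ∣ k.
The smallest positive such k is 4.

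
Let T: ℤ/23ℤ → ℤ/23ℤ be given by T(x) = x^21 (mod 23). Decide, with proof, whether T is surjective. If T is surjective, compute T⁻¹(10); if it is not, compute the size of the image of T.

Since 23 is prime, the nonzero elements of ℤ/23ℤ form a cyclic group of order 22.
As gcd(21, 22) = 1, raising to the 21st power is a bijection on this group: if s^21 ≡ t^21 then (st^{−1})^21 = 1, and the only element of order dividing gcd(21, 22) = 1 is 1, so s = t.
With T(0) = 0 this makes T injective on all of ℤ/23ℤ, hence bijective (finite equal-size domain and codomain). In particular T is surjective.
Since T is surjective, we find the preimage of 10. The inverse of x ↦ x^21 on (ℤ/23ℤ)^× is x ↦ x^21, because 21·21 = 441 = 20·22 + 1 ≡ 1 (mod 22) and x^{22} = 1 for x ≠ 0 (Fermat). So T⁻¹(10) = 10^21 mod 23.
Repeated squaring mod 23: 10^1 ≡ 10, 10^2 ≡ 10² = 100 ≡ 8, 10^4 ≡ 8² = 64 ≡ 18, 10^8 ≡ 18² = 324 ≡ 2, 10^16 ≡ 2² = 4. Since 21 = 16 + 4 + 1, 10^21 ≡ 4·18·10: 4·18 = 72 ≡ 3, then 3·10 = 30 ≡ 7. So 10^21 ≡ 7 (mod 23).
Hence T⁻¹(10) = 7.

7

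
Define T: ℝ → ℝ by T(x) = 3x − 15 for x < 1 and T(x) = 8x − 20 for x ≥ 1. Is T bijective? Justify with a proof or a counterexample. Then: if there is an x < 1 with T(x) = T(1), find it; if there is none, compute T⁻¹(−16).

-1/3

Both pieces are strictly increasing (slopes 3 and 8), so each is injective on its own interval.
The left piece maps (−∞, 1) onto (−∞, −12); the right piece maps [1, ∞) onto [−12, ∞).
Since −12 = −12, the images partition ℝ: T is injective and surjective, hence bijective.
Because the two images are disjoint, no x < 1 has T(x) = T(1), so we compute T⁻¹(−16): −16 lies in (−∞, −12), so solve 3x − 15 = −16: x = (−16 + 15)/3 = −1/3.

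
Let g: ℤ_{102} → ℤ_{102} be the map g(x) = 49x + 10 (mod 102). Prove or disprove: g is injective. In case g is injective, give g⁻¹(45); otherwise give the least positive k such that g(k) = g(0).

59

Suppose g(s) = g(t) in ℤ_{102}. Then 49s + 10 ≡ 49t + 10 (mod 102), hence 49(s − t) ≡ 0 (mod 102).
Since gcd(49, 102) = 1, 49 is invertible modulo 102, therefore s − t ≡ 0 (mod 102), i.e. s = t.
Therefore g is injective.
We now compute 49⁻¹ mod 102 explicitly. Euclid's algorithm: 102 = 2·49 + 4, 49 = 12·4 + 1; back-substituting gives 1 = 25·49 − 12·102, so 49⁻¹ ≡ 25 (mod 102).
Since g is injective, we compute g⁻¹(45): solve 49x + 10 ≡ 45 (mod 102), i.e. 49x ≡ 35 (mod 102).
Multiplying by 49⁻¹ = 25 gives x ≡ 25·35 = 875 = 8·102 + 59 ≡ 59 (mod 102).
Check: g(59) = 49·59 + 10 = 2901 = 28·102 + 45 ≡ 45 (mod 102).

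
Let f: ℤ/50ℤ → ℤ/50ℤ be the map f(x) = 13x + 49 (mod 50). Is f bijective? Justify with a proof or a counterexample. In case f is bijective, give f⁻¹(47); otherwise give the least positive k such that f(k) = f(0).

46

Recall: injectivity means: for all x_1, x_2 in the domain, f(x_1) = f(x_2) implies x_1 = x_2.
If f(x_1) = f(x_2), then 13x_1 ≡ 13x_2 (mod 50). Because gcd(13, 50) = 1, we may cancel 13 to get x_1 ≡ x_2 (mod 50).
We now compute 13⁻¹ mod 50 explicitly. Euclid's algorithm: 50 = 3·13 + 11, 13 = 1·11 + 2, 11 = 5·2 + 1; back-substituting gives 1 = 27·13 − 7·50, so 13⁻¹ ≡ 27 (mod 50).
For any y ∈ ℤ/50ℤ, x = 27(y − 49) mod 50 satisfies f(x) = 13·27(y − 49) + 49 ≡ y (since 13·27 ≡ 1 mod 50). So every y has a preimage.
Therefore f is bijective.
Since f is bijective, we compute f⁻¹(47): solve 13x + 49 ≡ 47 (mod 50), i.e. 13x ≡ 48 (mod 50).
Multiplying by 13⁻¹ = 27 gives x ≡ 27·48 = 1296 = 25·50 + 46 ≡ 46 (mod 50).
Check: f(46) = 13·46 + 49 = 647 = 12·50 + 47 ≡ 47 (mod 50).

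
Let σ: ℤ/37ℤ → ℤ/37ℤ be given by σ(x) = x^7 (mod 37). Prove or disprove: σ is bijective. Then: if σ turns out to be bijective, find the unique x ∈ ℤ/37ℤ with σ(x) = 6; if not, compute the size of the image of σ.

31

Since 37 is prime, the nonzero elements of ℤ/37ℤ form a cyclic group of order 36.
As gcd(7, 36) = 1, raising to the 7th power is a bijection on this group: if x_1^7 ≡ x_2^7 then (x_1x_2^{−1})^7 = 1, and the only element of order dividing gcd(7, 36) = 1 is 1, so x_1 = x_2.
With σ(0) = 0 this makes σ injective on all of ℤ/37ℤ, hence bijective (finite equal-size domain and codomain). In particular σ is bijective.
Since σ is bijective, we find the preimage of 6. The inverse of x ↦ x^7 on (ℤ/37ℤ)^× is x ↦ x^31, because 7·31 = 217 = 6·36 + 1 ≡ 1 (mod 36) and x^{36} = 1 for x ≠ 0 (Fermat). So σ⁻¹(6) = 6^31 mod 37.
Repeated squaring mod 37: 6^1 ≡ 6, 6^2 ≡ 6² = 36, 6^4 ≡ 36² = 1296 ≡ 1, 6^8 ≡ 1² = 1, 6^16 ≡ 1² = 1. Since 31 = 16 + 8 + 4 + 2 + 1, 6^31 ≡ 1·1·1·36·6: 1·1 = 1, then 1·1 = 1, then 1·36 = 36, then 36·6 = 216 ≡ 31. So 6^31 ≡ 31 (mod 37).
Hence σ⁻¹(6) = 31.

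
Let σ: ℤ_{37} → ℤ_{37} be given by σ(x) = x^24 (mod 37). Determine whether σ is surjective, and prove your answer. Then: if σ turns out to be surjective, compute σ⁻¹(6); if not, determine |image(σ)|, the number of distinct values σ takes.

σ(3): Repeated squaring mod 37: 3^1 ≡ 3, 3^2 ≡ 3² = 9, 3^4 ≡ 9² = 81 ≡ 7, 3^8 ≡ 7² = 49 ≡ 12, 3^16 ≡ 12² = 144 ≡ 33. Since 24 = 16 + 8, 3^24 ≡ 33·12: 33·12 = 396 ≡ 26. So 3^24 ≡ 26 (mod 37).
σ(4): Repeated squaring mod 37: 4^1 ≡ 4, 4^2 ≡ 4² = 16, 4^4 ≡ 16² = 256 ≡ 34, 4^8 ≡ 34² = 1156 ≡ 9, 4^16 ≡ 9² = 81 ≡ 7. Since 24 = 16 + 8, 4^24 ≡ 7·9: 7·9 = 63 ≡ 26. So 4^24 ≡ 26 (mod 37).
So σ(3) = σ(4) = 26 while 3 ≠ 4, therefore σ is not injective.
A non-injective map from the 37-element set ℤ_{37} to itself takes at most 36 distinct values, so it cannot be surjective. Hence σ is not surjective.
Since σ is not surjective, we determine |image(σ)|. Computing x^24 mod 37 for each x (by repeated squaring, reducing mod 37 at every step), the values σ(0), σ(1), …, σ(36) are: 0, 1, 10, 26, 26, 26, 1, 26, 1, 10, 1, 1, 10, 26, 1, 10, 10, 10, 26, 26, 10, 10, 10, 1, 26, 10, 1, 1, 10, 1, 26, 1, 26, 26, 26, 10, 1.
The distinct values are {0, 1, 10, 26}; there are 4 of them.

4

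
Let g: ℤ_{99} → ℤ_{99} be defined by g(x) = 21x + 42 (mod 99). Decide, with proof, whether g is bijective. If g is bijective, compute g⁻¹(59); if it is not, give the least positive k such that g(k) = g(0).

33

Recall that g is injective if g(s) = g(t) implies s = t.
We have gcd(21, 99) = 3 > 1. Taking s = 0 and t = 33: g(0) = 42 and g(33) = 21·33 + 42 = 735 ≡ 42 (mod 99).
So g(0) = g(33) while 0 ≠ 33, thus g is not injective, hence not bijective.
Since g is not bijective, we find the least positive k with g(k) = g(0): this means 21k ≡ 0 (mod 99), i.e. 99 ∣ 21k. Since gcd(21, 99) = 3, dividing through by 3 this holds exactly when 33 ∣ 7k, and as gcd(7, 33) = 1, exactly when 33 ∣ k.
The smallest positive such k is 33.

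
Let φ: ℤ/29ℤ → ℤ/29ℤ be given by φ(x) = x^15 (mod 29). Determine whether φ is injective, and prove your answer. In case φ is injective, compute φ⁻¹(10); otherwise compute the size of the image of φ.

Since 29 is prime, the nonzero elements of ℤ/29ℤ form a cyclic group of order 28.
As gcd(15, 28) = 1, raising to the 15th power is a bijection on this group: if s^15 ≡ t^15 then (st^{−1})^15 = 1, and the only element of order dividing gcd(15, 28) = 1 is 1, so s = t.
With φ(0) = 0 this makes φ injective on all of ℤ/29ℤ, hence bijective (finite equal-size domain and codomain). In particular φ is injective.
Since φ is injective, we find the preimage of 10. The inverse of x ↦ x^15 on (ℤ/29ℤ)^× is x ↦ x^15, because 15·15 = 225 = 8·28 + 1 ≡ 1 (mod 28) and x^{28} = 1 for x ≠ 0 (Fermat). So φ⁻¹(10) = 10^15 mod 29.
Repeated squaring mod 29: 10^1 ≡ 10, 10^2 ≡ 10² = 100 ≡ 13, 10^4 ≡ 13² = 169 ≡ 24, 10^8 ≡ 24² = 576 ≡ 25. Since 15 = 8 + 4 + 2 + 1, 10^15 ≡ 25·24·13·10: 25·24 = 600 ≡ 20, then 20·13 = 260 ≡ 28, then 28·10 = 280 ≡ 19. So 10^15 ≡ 19 (mod 29).
Hence φ⁻¹(10) = 19.

19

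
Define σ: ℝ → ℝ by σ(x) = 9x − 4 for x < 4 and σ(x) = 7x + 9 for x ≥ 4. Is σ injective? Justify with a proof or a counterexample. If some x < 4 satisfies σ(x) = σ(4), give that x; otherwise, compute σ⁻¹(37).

Both pieces are strictly increasing (slopes 9 and 7), so each is injective on its own interval.
The left piece maps (−∞, 4) onto (−∞, 32); the right piece maps [4, ∞) onto [37, ∞).
These images are disjoint, so no value is attained by both pieces. Hence σ is injective.
Because the two images are disjoint, no x < 4 has σ(x) = σ(4), so we compute σ⁻¹(37): 37 lies in [37, ∞), so solve 7x + 9 = 37: x = (37 − 9)/7 = 4.

4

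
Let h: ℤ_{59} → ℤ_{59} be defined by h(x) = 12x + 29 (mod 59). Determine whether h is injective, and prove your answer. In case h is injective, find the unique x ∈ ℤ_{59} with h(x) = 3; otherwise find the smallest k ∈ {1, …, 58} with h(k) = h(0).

47

Recall that h is injective if h(x_1) = h(x_2) implies x_1 = x_2.
If h(x_1) = h(x_2), then 12x_1 ≡ 12x_2 (mod 59). Because gcd(12, 59) = 1, we may cancel 12 to get x_1 ≡ x_2 (mod 59).
Thus h is injective.
We now compute 12⁻¹ mod 59 explicitly. Euclid's algorithm: 59 = 4·12 + 11, 12 = 1·11 + 1; back-substituting gives 1 = 5·12 − 1·59, so 12⁻¹ ≡ 5 (mod 59).
Since h is injective, we compute h⁻¹(3): solve 12x + 29 ≡ 3 (mod 59), i.e. 12x ≡ 33 (mod 59).
Multiplying by 12⁻¹ = 5 gives x ≡ 5·33 = 165 = 2·59 + 47 ≡ 47 (mod 59).
Check: h(47) = 12·47 + 29 = 593 = 10·59 + 3 ≡ 3 (mod 59).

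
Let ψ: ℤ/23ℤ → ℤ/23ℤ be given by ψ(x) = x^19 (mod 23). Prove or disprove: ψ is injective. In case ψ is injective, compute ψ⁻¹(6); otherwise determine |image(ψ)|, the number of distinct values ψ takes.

3

Since 23 is prime, the nonzero elements of ℤ/23ℤ form a cyclic group of order 22.
As gcd(19, 22) = 1, raising to the 19th power is a bijection on this group: if u^19 ≡ v^19 then (uv^{−1})^19 = 1, and the only element of order dividing gcd(19, 22) = 1 is 1, so u = v.
With ψ(0) = 0 this makes ψ injective on all of ℤ/23ℤ, hence bijective (finite equal-size domain and codomain). In particular ψ is injective.
Since ψ is injective, we find the preimage of 6. The inverse of x ↦ x^19 on (ℤ/23ℤ)^× is x ↦ x^7, because 19·7 = 133 = 6·22 + 1 ≡ 1 (mod 22) and x^{22} = 1 for x ≠ 0 (Fermat). So ψ⁻¹(6) = 6^7 mod 23.
Repeated squaring mod 23: 6^1 ≡ 6, 6^2 ≡ 6² = 36 ≡ 13, 6^4 ≡ 13² = 169 ≡ 8. Since 7 = 4 + 2 + 1, 6^7 ≡ 8·13·6: 8·13 = 104 ≡ 12, then 12·6 = 72 ≡ 3. So 6^7 ≡ 3 (mod 23).
Hence ψ⁻¹(6) = 3.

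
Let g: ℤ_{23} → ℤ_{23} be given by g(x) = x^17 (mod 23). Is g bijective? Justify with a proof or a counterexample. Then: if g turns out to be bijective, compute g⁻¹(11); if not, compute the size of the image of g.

17

Since 23 is prime, the nonzero elements of ℤ_{23} form a cyclic group of order 22.
As gcd(17, 22) = 1, raising to the 17th power is a bijection on this group: if s^17 ≡ t^17 then (st^{−1})^17 = 1, and the only element of order dividing gcd(17, 22) = 1 is 1, so s = t.
With g(0) = 0 this makes g injective on all of ℤ_{23}, hence bijective (finite equal-size domain and codomain). In particular g is bijective.
Since g is bijective, we find the preimage of 11. The inverse of x ↦ x^17 on (ℤ_{23})^× is x ↦ x^13, because 17·13 = 221 = 10·22 + 1 ≡ 1 (mod 22) and x^{22} = 1 for x ≠ 0 (Fermat). So g⁻¹(11) = 11^13 mod 23.
Repeated squaring mod 23: 11^1 ≡ 11, 11^2 ≡ 11² = 121 ≡ 6, 11^4 ≡ 6² = 36 ≡ 13, 11^8 ≡ 13² = 169 ≡ 8. Since 13 = 8 + 4 + 1, 11^13 ≡ 8·13·11: 8·13 = 104 ≡ 12, then 12·11 = 132 ≡ 17. So 11^13 ≡ 17 (mod 23).
Hence g⁻¹(11) = 17.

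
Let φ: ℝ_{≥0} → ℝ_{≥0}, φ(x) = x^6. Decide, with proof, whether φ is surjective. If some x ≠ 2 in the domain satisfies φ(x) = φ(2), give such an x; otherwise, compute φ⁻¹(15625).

For any y ∈ ℝ_{≥0}, x = y^{1/6} ∈ ℝ_{≥0} gives φ(x) = y, so φ is surjective.
Since x ↦ x^6 is strictly increasing on ℝ_{≥0}, it is injective there, so no x ≠ 2 in the domain has φ(x) = φ(2). We therefore compute φ⁻¹(15625) = 15625^{1/6} = 5 (indeed 5^6 = 15625).

5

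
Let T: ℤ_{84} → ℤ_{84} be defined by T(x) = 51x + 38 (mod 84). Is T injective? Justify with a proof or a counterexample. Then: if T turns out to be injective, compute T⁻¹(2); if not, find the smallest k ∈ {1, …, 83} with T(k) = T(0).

We have gcd(51, 84) = 3 > 1. Taking a = 0 and b = 28: T(0) = 38 and T(28) = 51·28 + 38 = 1466 ≡ 38 (mod 84).
So T(0) = T(28) while 0 ≠ 28, so T is not injective.
Since T is not injective, we find the least positive k with T(k) = T(0): this means 51k ≡ 0 (mod 84), i.e. 84 ∣ 51k. Since gcd(51, 84) = 3, dividing through by 3 this holds exactly when 28 ∣ 17k, and as gcd(17, 28) = 1, exactly when 28 ∣ k.
The smallest positive such k is 28.

28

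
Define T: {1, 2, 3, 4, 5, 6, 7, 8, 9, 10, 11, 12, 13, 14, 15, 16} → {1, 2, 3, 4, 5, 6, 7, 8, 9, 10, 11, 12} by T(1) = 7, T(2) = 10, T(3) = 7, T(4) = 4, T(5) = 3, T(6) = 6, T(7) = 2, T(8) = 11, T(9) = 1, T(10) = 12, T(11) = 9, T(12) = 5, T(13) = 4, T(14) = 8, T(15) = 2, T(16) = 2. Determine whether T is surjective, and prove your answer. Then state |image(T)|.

12

Every element of the codomain has a preimage: 1 = T(9), 2 = T(7), 3 = T(5), 4 = T(4), 5 = T(12), 6 = T(6), 7 = T(1), 8 = T(14), 9 = T(11), 10 = T(2), 11 = T(8), 12 = T(10).
Thus T is surjective.
The image of T is {1, 2, 3, 4, 5, 6, 7, 8, 9, 10, 11, 12}, which has 12 elements.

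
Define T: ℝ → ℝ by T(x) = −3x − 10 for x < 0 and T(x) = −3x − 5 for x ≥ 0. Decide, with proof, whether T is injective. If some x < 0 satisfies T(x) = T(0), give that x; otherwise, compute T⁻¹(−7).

Both pieces are strictly decreasing (slopes −3 and −3), so each is injective on its own interval.
The left piece maps (−∞, 0) onto (−10, ∞); the right piece maps [0, ∞) onto (−∞, −5].
These images overlap. In particular T(0) = −5 (right piece), and solving −3x − 10 = −5 on the left piece gives x = −5/3 < 0.
So T(−5/3) = T(0) with −5/3 ≠ 0, and T is not injective. This x = −5/3 is the requested value below 0.

-5/3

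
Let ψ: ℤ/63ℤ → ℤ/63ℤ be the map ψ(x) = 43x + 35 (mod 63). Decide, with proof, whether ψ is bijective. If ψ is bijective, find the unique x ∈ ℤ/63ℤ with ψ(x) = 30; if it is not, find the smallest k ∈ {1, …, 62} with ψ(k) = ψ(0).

16

Recall that ψ is injective when ψ(a) = ψ(b) forces a = b.
Suppose ψ(a) = ψ(b) in ℤ/63ℤ. Then 43a + 35 ≡ 43b + 35 (mod 63), thus 43(a − b) ≡ 0 (mod 63).
Since gcd(43, 63) = 1, 43 is invertible modulo 63, so a − b ≡ 0 (mod 63), i.e. a = b.
We now compute 43⁻¹ mod 63 explicitly. Euclid's algorithm: 63 = 1·43 + 20, 43 = 2·20 + 3, 20 = 6·3 + 2, 3 = 1·2 + 1; back-substituting gives 1 = 22·43 − 15·63, so 43⁻¹ ≡ 22 (mod 63).
For any y ∈ ℤ/63ℤ, x = 22(y − 35) mod 63 satisfies ψ(x) = 43·22(y − 35) + 35 ≡ y (since 43·22 ≡ 1 mod 63). So every y has a preimage.
So ψ is bijective.
Since ψ is bijective, we compute ψ⁻¹(30): solve 43x + 35 ≡ 30 (mod 63), i.e. 43x ≡ 58 (mod 63).
Multiplying by 43⁻¹ = 22 gives x ≡ 22·58 = 1276 = 20·63 + 16 ≡ 16 (mod 63).
Check: ψ(16) = 43·16 + 35 = 723 = 11·63 + 30 ≡ 30 (mod 63).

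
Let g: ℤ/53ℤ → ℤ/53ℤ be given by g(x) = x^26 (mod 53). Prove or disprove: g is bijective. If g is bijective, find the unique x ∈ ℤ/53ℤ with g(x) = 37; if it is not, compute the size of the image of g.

g(2): Repeated squaring mod 53: 2^1 ≡ 2, 2^2 ≡ 2² = 4, 2^4 ≡ 4² = 16, 2^8 ≡ 16² = 256 ≡ 44, 2^16 ≡ 44² = 1936 ≡ 28. Since 26 = 16 + 8 + 2, 2^26 ≡ 28·44·4: 28·44 = 1232 ≡ 13, then 13·4 = 52. So 2^26 ≡ 52 (mod 53).
g(3): Repeated squaring mod 53: 3^1 ≡ 3, 3^2 ≡ 3² = 9, 3^4 ≡ 9² = 81 ≡ 28, 3^8 ≡ 28² = 784 ≡ 42, 3^16 ≡ 42² = 1764 ≡ 15. Since 26 = 16 + 8 + 2, 3^26 ≡ 15·42·9: 15·42 = 630 ≡ 47, then 47·9 = 423 ≡ 52. So 3^26 ≡ 52 (mod 53).
So g(2) = g(3) = 52 while 2 ≠ 3, so g is not injective, hence not bijective.
Since g is not bijective, we determine |image(g)|. Computing x^26 mod 53 for each x (by repeated squaring, reducing mod 53 at every step), the values g(0), g(1), …, g(52) are: 0, 1, 52, 52, 1, 52, 1, 1, 52, 1, 1, 1, 52, 1, 52, 1, 1, 1, 52, 52, 52, 52, 52, 52, 1, 1, 52, 52, 1, 1, 52, 52, 52, 52, 52, 52, 1, 1, 1, 52, 1, 52, 1, 1, 1, 52, 1, 1, 52, 1, 52, 52, 1.
The distinct values are {0, 1, 52}; there are 3 of them.

3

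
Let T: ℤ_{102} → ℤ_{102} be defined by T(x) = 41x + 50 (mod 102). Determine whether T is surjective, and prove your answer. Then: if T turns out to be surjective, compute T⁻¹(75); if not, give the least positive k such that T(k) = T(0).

23

Since gcd(41, 102) = 1, 41 is invertible modulo 102. Euclid's algorithm: 102 = 2·41 + 20, 41 = 2·20 + 1; back-substituting gives 1 = 5·41 − 2·102, so 41⁻¹ ≡ 5 (mod 102).
For any y ∈ ℤ_{102}, x = 5(y − 50) mod 102 satisfies T(x) = 41·5(y − 50) + 50 ≡ y (since 41·5 ≡ 1 mod 102). So every y has a preimage.
Hence T is surjective.
Since T is surjective, we find T⁻¹(75): we need 41x ≡ 75 − 50 ≡ 25 (mod 102). Using 41⁻¹ = 5: x ≡ 5·25 = 125 = 1·102 + 23, so x = 23.
Check: T(23) = 41·23 + 50 = 993 = 9·102 + 75 ≡ 75 (mod 102).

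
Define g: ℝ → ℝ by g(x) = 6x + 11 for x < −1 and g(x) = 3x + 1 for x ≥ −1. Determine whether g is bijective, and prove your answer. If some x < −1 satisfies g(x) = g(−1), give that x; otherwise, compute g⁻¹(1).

Both pieces are strictly increasing (slopes 6 and 3), so each is injective on its own interval.
The left piece maps (−∞, −1) onto (−∞, 5); the right piece maps [−1, ∞) onto [−2, ∞).
These images overlap. In particular g(−1) = −2 (right piece), and solving 6x + 11 = −2 on the left piece gives x = −13/6 < −1.
So g(−13/6) = g(−1) with −13/6 ≠ −1, and g is not injective, hence not bijective. This x = −13/6 is the requested value below −1.

-13/6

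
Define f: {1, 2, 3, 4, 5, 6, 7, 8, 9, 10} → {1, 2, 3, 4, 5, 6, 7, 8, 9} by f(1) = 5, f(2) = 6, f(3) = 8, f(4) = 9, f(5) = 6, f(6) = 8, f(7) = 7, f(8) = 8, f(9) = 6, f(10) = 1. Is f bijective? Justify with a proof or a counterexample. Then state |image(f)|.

6

f(2) = 6 = f(5) with 2 ≠ 5, so f is not injective, hence not bijective.
The image of f is {1, 5, 6, 7, 8, 9}, which has 6 elements.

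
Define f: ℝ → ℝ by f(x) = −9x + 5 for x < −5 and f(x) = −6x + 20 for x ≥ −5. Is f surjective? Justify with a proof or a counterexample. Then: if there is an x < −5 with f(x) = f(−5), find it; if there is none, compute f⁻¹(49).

-29/6

Both pieces are strictly decreasing (slopes −9 and −6), so each is injective on its own interval.
The left piece maps (−∞, −5) onto (50, ∞); the right piece maps [−5, ∞) onto (−∞, 50].
These images together cover ℝ, so f is surjective.
Because the two images are disjoint, no x < −5 has f(x) = f(−5), so we compute f⁻¹(49): 49 lies in (−∞, 50], so solve −6x + 20 = 49: x = (49 − 20)/(−6) = −29/6.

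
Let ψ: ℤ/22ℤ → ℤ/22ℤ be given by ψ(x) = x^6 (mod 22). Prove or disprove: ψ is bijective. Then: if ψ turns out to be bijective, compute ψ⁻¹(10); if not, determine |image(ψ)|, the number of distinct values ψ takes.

12

ψ(10): Repeated squaring mod 22: 10^1 ≡ 10, 10^2 ≡ 10² = 100 ≡ 12, 10^4 ≡ 12² = 144 ≡ 12. Since 6 = 4 + 2, 10^6 ≡ 12·12: 12·12 = 144 ≡ 12. So 10^6 ≡ 12 (mod 22).
ψ(12): Repeated squaring mod 22: 12^1 ≡ 12, 12^2 ≡ 12² = 144 ≡ 12, 12^4 ≡ 12² = 144 ≡ 12. Since 6 = 4 + 2, 12^6 ≡ 12·12: 12·12 = 144 ≡ 12. So 12^6 ≡ 12 (mod 22).
So ψ(10) = ψ(12) = 12 while 10 ≠ 12, so ψ is not injective, hence not bijective.
Since ψ is not bijective, we determine |image(ψ)|. Computing x^6 mod 22 for each x (by repeated squaring, reducing mod 22 at every step), the values ψ(0), ψ(1), …, ψ(21) are: 0, 1, 20, 3, 4, 5, 16, 15, 14, 9, 12, 11, 12, 9, 14, 15, 16, 5, 4, 3, 20, 1.
The distinct values are {0, 1, 3, 4, 5, 9, 11, 12, 14, 15, 16, 20}; there are 12 of them.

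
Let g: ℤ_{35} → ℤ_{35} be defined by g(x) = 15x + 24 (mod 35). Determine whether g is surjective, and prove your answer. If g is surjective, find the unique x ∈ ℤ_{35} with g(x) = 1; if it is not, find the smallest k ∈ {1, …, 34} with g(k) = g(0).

7

By definition, g is surjective if every y in the codomain equals g(x) for some x in the domain.
Since gcd(15, 35) = 5, we have 15x ≡ 0 (mod 5) for all x, so g(x) ≡ 4 (mod 5).
But 0 ≢ 4 (mod 5), so 0 ∈ ℤ_{35} has no preimage. Therefore g is not surjective.
Since g is not surjective, we find the least positive k with g(k) = g(0): this means 15k ≡ 0 (mod 35), i.e. 35 ∣ 15k. Since gcd(15, 35) = 5, dividing through by 5 this holds exactly when 7 ∣ 3k, and as gcd(3, 7) = 1, exactly when 7 ∣ k.
The smallest positive such k is 7.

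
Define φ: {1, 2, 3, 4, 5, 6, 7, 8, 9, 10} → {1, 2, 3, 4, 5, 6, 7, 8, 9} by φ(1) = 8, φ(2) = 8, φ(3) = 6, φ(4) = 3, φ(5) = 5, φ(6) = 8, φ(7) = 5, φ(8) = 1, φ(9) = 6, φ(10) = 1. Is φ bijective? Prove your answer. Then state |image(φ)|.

5

φ(1) = 8 = φ(2) with 1 ≠ 2, so φ is not injective, hence not bijective.
The image of φ is {1, 3, 5, 6, 8}, which has 5 elements.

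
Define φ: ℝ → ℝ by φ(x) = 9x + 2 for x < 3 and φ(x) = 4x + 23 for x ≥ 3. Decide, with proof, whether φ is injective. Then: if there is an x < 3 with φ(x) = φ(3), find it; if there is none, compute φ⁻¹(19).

17/9

Both pieces are strictly increasing (slopes 9 and 4), so each is injective on its own interval.
The left piece maps (−∞, 3) onto (−∞, 29); the right piece maps [3, ∞) onto [35, ∞).
These images are disjoint, so no value is attained by both pieces. Hence φ is injective.
Because the two images are disjoint, no x < 3 has φ(x) = φ(3), so we compute φ⁻¹(19): 19 lies in (−∞, 29), so solve 9x + 2 = 19: x = (19 − 2)/9 = 17/9.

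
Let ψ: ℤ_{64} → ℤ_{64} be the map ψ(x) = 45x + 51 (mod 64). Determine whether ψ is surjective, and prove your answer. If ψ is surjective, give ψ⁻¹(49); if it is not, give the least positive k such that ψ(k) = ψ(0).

Since gcd(45, 64) = 1, 45 is invertible modulo 64. Euclid's algorithm: 64 = 1·45 + 19, 45 = 2·19 + 7, 19 = 2·7 + 5, 7 = 1·5 + 2, 5 = 2·2 + 1; back-substituting gives 1 = 37·45 − 26·64, so 45⁻¹ ≡ 37 (mod 64).
For any y ∈ ℤ_{64}, x = 37(y − 51) mod 64 satisfies ψ(x) = 45·37(y − 51) + 51 ≡ y (since 45·37 ≡ 1 mod 64). So every y has a preimage.
Therefore ψ is surjective.
Since ψ is surjective, we compute ψ⁻¹(49): solve 45x + 51 ≡ 49 (mod 64), i.e. 45x ≡ 62 (mod 64).
Multiplying by 45⁻¹ = 37 gives x ≡ 37·62 = 2294 = 35·64 + 54 ≡ 54 (mod 64).
Check: ψ(54) = 45·54 + 51 = 2481 = 38·64 + 49 ≡ 49 (mod 64).

54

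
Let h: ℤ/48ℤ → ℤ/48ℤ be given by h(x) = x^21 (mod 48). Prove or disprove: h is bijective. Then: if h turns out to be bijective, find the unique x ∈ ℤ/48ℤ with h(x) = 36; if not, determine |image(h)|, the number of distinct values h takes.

h(0) = 0^21 = 0.
h(6): Repeated squaring mod 48: 6^1 ≡ 6, 6^2 ≡ 6² = 36, 6^4 ≡ 36² = 1296 ≡ 0, 6^8 ≡ 0² = 0, 6^16 ≡ 0² = 0. Since 21 = 16 + 4 + 1, 6^21 ≡ 0·0·6: 0·0 = 0, then 0·6 = 0. So 6^21 ≡ 0 (mod 48).
So h(0) = h(6) = 0 while 0 ≠ 6, thus h is not injective, hence not bijective.
Since h is not bijective, we determine |image(h)|. Computing x^21 mod 48 for each x (by repeated squaring, reducing mod 48 at every step), the values h(0), h(1), …, h(47) are: 0, 1, 32, 3, 16, 5, 0, 7, 32, 9, 16, 11, 0, 13, 32, 15, 16, 17, 0, 19, 32, 21, 16, 23, 0, 25, 32, 27, 16, 29, 0, 31, 32, 33, 16, 35, 0, 37, 32, 39, 16, 41, 0, 43, 32, 45, 16, 47.
The distinct values are {0, 1, 3, 5, 7, 9, 11, 13, 15, 16, 17, 19, 21, 23, 25, 27, 29, 31, 32, 33, 35, 37, 39, 41, 43, 45, 47}; there are 27 of them.

27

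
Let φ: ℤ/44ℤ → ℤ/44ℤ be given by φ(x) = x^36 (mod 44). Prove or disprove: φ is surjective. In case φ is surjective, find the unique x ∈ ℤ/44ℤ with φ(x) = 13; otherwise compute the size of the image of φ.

φ(10): Repeated squaring mod 44: 10^1 ≡ 10, 10^2 ≡ 10² = 100 ≡ 12, 10^4 ≡ 12² = 144 ≡ 12, 10^8 ≡ 12² = 144 ≡ 12, 10^16 ≡ 12² = 144 ≡ 12, 10^32 ≡ 12² = 144 ≡ 12. Since 36 = 32 + 4, 10^36 ≡ 12·12: 12·12 = 144 ≡ 12. So 10^36 ≡ 12 (mod 44).
φ(12): Repeated squaring mod 44: 12^1 ≡ 12, 12^2 ≡ 12² = 144 ≡ 12, 12^4 ≡ 12² = 144 ≡ 12, 12^8 ≡ 12² = 144 ≡ 12, 12^16 ≡ 12² = 144 ≡ 12, 12^32 ≡ 12² = 144 ≡ 12. Since 36 = 32 + 4, 12^36 ≡ 12·12: 12·12 = 144 ≡ 12. So 12^36 ≡ 12 (mod 44).
So φ(10) = φ(12) = 12 while 10 ≠ 12, hence φ is not injective.
A non-injective map from the 44-element set ℤ/44ℤ to itself takes at most 43 distinct values, so it cannot be surjective. Thus φ is not surjective.
Since φ is not surjective, we determine |image(φ)|. Computing x^36 mod 44 for each x (by repeated squaring, reducing mod 44 at every step), the values φ(0), φ(1), …, φ(43) are: 0, 1, 20, 25, 4, 5, 16, 37, 36, 9, 12, 33, 12, 9, 36, 37, 16, 5, 4, 25, 20, 1, 0, 1, 20, 25, 4, 5, 16, 37, 36, 9, 12, 33, 12, 9, 36, 37, 16, 5, 4, 25, 20, 1.
The distinct values are {0, 1, 4, 5, 9, 12, 16, 20, 25, 33, 36, 37}; there are 12 of them.

12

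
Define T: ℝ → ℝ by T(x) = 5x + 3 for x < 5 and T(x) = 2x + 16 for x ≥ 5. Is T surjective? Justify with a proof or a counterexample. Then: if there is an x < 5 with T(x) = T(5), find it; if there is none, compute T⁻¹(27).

Both pieces are strictly increasing (slopes 5 and 2), so each is injective on its own interval.
The left piece maps (−∞, 5) onto (−∞, 28); the right piece maps [5, ∞) onto [26, ∞).
The union (−∞, 28) ∪ [26, ∞) covers ℝ, so T is surjective.
For the follow-up: the images overlap, so an x < 5 with T(x) = T(5) exists. T(5) = 26; solving 5x + 3 = 26 for x < 5 gives x = (26 − 3)/5 = 23/5.

23/5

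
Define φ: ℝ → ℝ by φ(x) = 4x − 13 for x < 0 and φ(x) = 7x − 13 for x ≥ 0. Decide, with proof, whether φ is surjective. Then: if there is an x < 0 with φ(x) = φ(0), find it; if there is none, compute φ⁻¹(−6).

1

Both pieces are strictly increasing (slopes 4 and 7), so each is injective on its own interval.
The left piece maps (−∞, 0) onto (−∞, −13); the right piece maps [0, ∞) onto [−13, ∞).
These images together cover ℝ, so φ is surjective.
Because the two images are disjoint, no x < 0 has φ(x) = φ(0), so we compute φ⁻¹(−6): −6 lies in [−13, ∞), so solve 7x − 13 = −6: x = (−6 + 13)/7 = 1.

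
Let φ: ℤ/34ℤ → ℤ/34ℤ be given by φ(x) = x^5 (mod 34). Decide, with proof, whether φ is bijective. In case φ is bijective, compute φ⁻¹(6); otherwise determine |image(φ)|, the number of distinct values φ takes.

Computing x^5 mod 34 for each x (by repeated squaring, reducing mod 34 at every step), the values φ(0), φ(1), …, φ(33) are: 0, 1, 32, 5, 4, 31, 24, 11, 26, 25, 6, 27, 20, 13, 12, 19, 16, 17, 18, 15, 22, 21, 14, 7, 28, 9, 8, 23, 10, 3, 30, 29, 2, 33.
Every element of ℤ/34ℤ appears exactly once in this list, so φ is a bijection, and in particular bijective.
Since φ is bijective, we read off the preimage of 6 from the same table: φ(10) = 6, so φ⁻¹(6) = 10.

10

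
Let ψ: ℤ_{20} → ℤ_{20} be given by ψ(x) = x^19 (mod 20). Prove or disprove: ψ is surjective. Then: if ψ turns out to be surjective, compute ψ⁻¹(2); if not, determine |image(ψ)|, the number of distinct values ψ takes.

15

ψ(0) = 0^19 = 0.
ψ(10): Repeated squaring mod 20: 10^1 ≡ 10, 10^2 ≡ 10² = 100 ≡ 0, 10^4 ≡ 0² = 0, 10^8 ≡ 0² = 0, 10^16 ≡ 0² = 0. Since 19 = 16 + 2 + 1, 10^19 ≡ 0·0·10: 0·0 = 0, then 0·10 = 0. So 10^19 ≡ 0 (mod 20).
So ψ(0) = ψ(10) = 0 while 0 ≠ 10, hence ψ is not injective.
A non-injective map from the 20-element set ℤ_{20} to itself takes at most 19 distinct values, so it cannot be surjective. Hence ψ is not surjective.
Since ψ is not surjective, we determine |image(ψ)|. Computing x^19 mod 20 for each x (by repeated squaring, reducing mod 20 at every step), the values ψ(0), ψ(1), …, ψ(19) are: 0, 1, 8, 7, 4, 5, 16, 3, 12, 9, 0, 11, 8, 17, 4, 15, 16, 13, 12, 19.
The distinct values are {0, 1, 3, 4, 5, 7, 8, 9, 11, 12, 13, 15, 16, 17, 19}; there are 15 of them.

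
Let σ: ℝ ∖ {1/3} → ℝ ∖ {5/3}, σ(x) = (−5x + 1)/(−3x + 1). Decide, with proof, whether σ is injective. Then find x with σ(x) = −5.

3/10

Suppose σ(s) = σ(t). Cross-multiplying: (−5s + 1)(−3t + 1) = (−5t + 1)(−3s + 1).
Expanding both sides and cancelling the symmetric terms leaves −2·(s − t) = 0. Since −2 ≠ 0, s = t. So σ is injective.
Solving σ(x) = −5: cross-multiplying gives −5x + 1 = −5(−3x + 1), which rearranges to −20x = −6, so x = 3/10.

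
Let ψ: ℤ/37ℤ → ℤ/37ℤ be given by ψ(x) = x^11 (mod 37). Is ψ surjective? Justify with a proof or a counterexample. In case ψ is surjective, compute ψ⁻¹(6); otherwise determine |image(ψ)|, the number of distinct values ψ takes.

31

Since 37 is prime, the nonzero elements of ℤ/37ℤ form a cyclic group of order 36.
As gcd(11, 36) = 1, raising to the 11th power is a bijection on this group: if s^11 ≡ t^11 then (st^{−1})^11 = 1, and the only element of order dividing gcd(11, 36) = 1 is 1, so s = t.
With ψ(0) = 0 this makes ψ injective on all of ℤ/37ℤ, hence bijective (finite equal-size domain and codomain). In particular ψ is surjective.
Since ψ is surjective, we find the preimage of 6. The inverse of x ↦ x^11 on (ℤ/37ℤ)^× is x ↦ x^23, because 11·23 = 253 = 7·36 + 1 ≡ 1 (mod 36) and x^{36} = 1 for x ≠ 0 (Fermat). So ψ⁻¹(6) = 6^23 mod 37.
Repeated squaring mod 37: 6^1 ≡ 6, 6^2 ≡ 6² = 36, 6^4 ≡ 36² = 1296 ≡ 1, 6^8 ≡ 1² = 1, 6^16 ≡ 1² = 1. Since 23 = 16 + 4 + 2 + 1, 6^23 ≡ 1·1·36·6: 1·1 = 1, then 1·36 = 36, then 36·6 = 216 ≡ 31. So 6^23 ≡ 31 (mod 37).
Hence ψ⁻¹(6) = 31.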